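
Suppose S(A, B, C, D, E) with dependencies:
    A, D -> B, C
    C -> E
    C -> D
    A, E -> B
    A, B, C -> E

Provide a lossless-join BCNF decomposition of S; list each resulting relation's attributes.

{A, B, C}; {C, D, E}

Candidate keys of the original relation: {A, C}, {A, D}.
In {A, B, C, D, E}, {C} is not a superkey ({C}⁺ restricted to this set is {C, D, E}), so split on C -> D, E into {C, D, E} and {A, B, C}.
{C, D, E}: every determinant is a superkey — BCNF.
{A, B, C}: every determinant is a superkey — BCNF.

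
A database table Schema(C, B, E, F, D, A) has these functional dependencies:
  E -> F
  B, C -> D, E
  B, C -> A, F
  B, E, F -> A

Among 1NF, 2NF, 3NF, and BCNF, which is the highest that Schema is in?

2NF

Candidate key: {B, C}. Prime attributes: {B, C}.
For E -> F we have {E}⁺ = {E, F}; {E} is not a superkey, so BCNF fails.
E -> F determines the non-prime attribute {F} from a non-superkey — 3NF is violated.
No non-prime attribute depends on a proper subset of any candidate key, so 2NF holds.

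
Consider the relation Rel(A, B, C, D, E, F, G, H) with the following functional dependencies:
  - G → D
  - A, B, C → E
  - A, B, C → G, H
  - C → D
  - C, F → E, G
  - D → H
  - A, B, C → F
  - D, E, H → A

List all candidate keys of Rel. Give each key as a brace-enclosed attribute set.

{A, B, C}, {B, C, E}, {B, C, F}

{B, C} never appear on the right of any FD, so every key must include all of them.
Closure of {A, B, C} is {A, B, C, D, E, F, G, H}, the whole schema; {A, B, C} is a candidate key.
Closure of {B, C, E} is {A, B, C, D, E, F, G, H}, the whole schema; {B, C, E} is a candidate key.
Closure of {B, C, F} is {A, B, C, D, E, F, G, H}, the whole schema; {B, C, F} is a candidate key.
Any other superkey properly contains one of these, so there are no further candidate keys.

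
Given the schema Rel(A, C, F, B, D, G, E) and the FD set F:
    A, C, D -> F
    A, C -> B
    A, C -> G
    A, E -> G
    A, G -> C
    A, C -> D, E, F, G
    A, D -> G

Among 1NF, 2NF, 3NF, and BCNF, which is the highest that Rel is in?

BCNF

Candidate keys: {A, C}, {A, D}, {A, E}, {A, G}. Prime attributes: {A, C, D, E, G}.
Each dependency's left side is a superkey — BCNF holds.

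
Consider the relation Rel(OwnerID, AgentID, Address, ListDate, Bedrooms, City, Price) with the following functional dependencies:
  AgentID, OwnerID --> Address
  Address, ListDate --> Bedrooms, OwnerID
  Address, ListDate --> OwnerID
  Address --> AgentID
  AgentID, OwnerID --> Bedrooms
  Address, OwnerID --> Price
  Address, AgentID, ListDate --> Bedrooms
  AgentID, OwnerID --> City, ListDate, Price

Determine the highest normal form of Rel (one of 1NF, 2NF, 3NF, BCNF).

Candidate keys: {Address, ListDate}, {Address, OwnerID}, {AgentID, OwnerID}. Prime attributes: {Address, AgentID, ListDate, OwnerID}.
Address --> AgentID: {Address}⁺ = {Address, AgentID}, which is not all of the attributes, so the left side is not a superkey — BCNF is violated.
But every attribute on its right side ({AgentID}) is prime, and the same holds for every other non-superkey FD, so 3NF still holds.

3NF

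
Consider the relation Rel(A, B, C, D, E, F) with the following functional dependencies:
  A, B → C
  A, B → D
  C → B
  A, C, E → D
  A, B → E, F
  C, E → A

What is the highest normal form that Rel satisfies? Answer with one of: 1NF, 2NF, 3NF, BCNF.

3NF

Candidate keys: {A, B}, {A, C}, {C, E}. Prime attributes: {A, B, C, E}.
C → B: {C}⁺ = {B, C}, which is not all of the attributes, so the left side is not a superkey — BCNF is violated.
Its right-hand attributes {B} are all prime, as are those of every other non-superkey FD — the relation is in 3NF.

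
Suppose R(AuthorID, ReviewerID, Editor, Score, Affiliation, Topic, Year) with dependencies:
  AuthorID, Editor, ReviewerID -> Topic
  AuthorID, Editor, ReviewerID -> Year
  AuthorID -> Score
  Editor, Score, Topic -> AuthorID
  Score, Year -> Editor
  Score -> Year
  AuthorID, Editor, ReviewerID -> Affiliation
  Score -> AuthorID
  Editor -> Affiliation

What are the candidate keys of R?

{AuthorID, ReviewerID}, {ReviewerID, Score}

No FD produces {ReviewerID}, so it must be in every candidate key.
{AuthorID, ReviewerID}⁺ = {Affiliation, AuthorID, Editor, ReviewerID, Score, Topic, Year}, which is every attribute, so {AuthorID, ReviewerID} is a candidate key.
{ReviewerID, Score}⁺ = {Affiliation, AuthorID, Editor, ReviewerID, Score, Topic, Year}, which is every attribute, so {ReviewerID, Score} is a candidate key.
These are minimal and exhaustive — every other superkey contains one of them.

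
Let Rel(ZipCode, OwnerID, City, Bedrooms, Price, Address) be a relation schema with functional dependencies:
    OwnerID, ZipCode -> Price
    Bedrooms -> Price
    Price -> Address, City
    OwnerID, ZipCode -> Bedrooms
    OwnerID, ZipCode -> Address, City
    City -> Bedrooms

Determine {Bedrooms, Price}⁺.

Start with {Bedrooms, Price}.
Price -> Address, City applies; add {Address, City} → now {Address, Bedrooms, City, Price}.
No further FD applies.

{Address, Bedrooms, City, Price}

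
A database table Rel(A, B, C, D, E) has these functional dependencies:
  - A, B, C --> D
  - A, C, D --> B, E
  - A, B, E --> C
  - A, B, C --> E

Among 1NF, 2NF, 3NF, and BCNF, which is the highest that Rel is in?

BCNF

Candidate keys: {A, B, C}, {A, B, E}, {A, C, D}. Prime attributes: {A, B, C, D, E}.
Each dependency's left side is a superkey — BCNF holds.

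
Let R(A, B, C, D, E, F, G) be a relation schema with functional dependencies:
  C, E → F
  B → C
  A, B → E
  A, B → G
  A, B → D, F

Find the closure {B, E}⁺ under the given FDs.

Start with {B, E}.
B → C applies; add {C} → now {B, C, E}.
C, E → F applies; add {F} → now {B, C, E, F}.
No further FD applies.

{B, C, E, F}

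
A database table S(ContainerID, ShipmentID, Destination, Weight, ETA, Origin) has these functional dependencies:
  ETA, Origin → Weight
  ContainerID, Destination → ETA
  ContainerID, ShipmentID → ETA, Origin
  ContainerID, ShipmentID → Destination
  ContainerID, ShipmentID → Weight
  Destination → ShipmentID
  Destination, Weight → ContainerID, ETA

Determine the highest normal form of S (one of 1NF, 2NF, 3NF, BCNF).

Candidate keys: {ContainerID, Destination}, {ContainerID, ShipmentID}, {Destination, ETA, Origin}, {Destination, Weight}. Prime attributes: {ContainerID, Destination, ETA, Origin, ShipmentID, Weight}.
ETA, Origin → Weight breaks BCNF: {ETA, Origin}⁺ = {ETA, Origin, Weight}, so {ETA, Origin} is not a superkey.
Its right-hand attributes {Weight} are all prime, as are those of every other non-superkey FD — the relation is in 3NF.

3NF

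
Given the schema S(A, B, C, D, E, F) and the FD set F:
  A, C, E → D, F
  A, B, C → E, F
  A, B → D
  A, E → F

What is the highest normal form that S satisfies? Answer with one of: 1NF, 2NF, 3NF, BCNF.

1NF

Candidate key: {A, B, C}. Prime attributes: {A, B, C}.
For A, C, E → D, F we have {A, C, E}⁺ = {A, C, D, E, F}; {A, C, E} is not a superkey, so BCNF fails.
A, C, E → D, F determines the non-prime attributes {D, F} from a non-superkey — 3NF is violated.
The proper key subset {A, B} of {A, B, C} determines non-prime {D}, so the relation is not even in 2NF.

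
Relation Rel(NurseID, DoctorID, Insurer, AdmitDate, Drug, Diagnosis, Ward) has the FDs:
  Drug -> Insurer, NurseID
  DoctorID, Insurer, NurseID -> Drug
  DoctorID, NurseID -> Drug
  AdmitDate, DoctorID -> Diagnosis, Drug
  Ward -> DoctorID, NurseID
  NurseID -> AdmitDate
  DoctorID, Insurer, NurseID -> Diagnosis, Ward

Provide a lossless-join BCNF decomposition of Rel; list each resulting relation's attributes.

{AdmitDate, NurseID}; {Diagnosis, DoctorID, Drug, Ward}; {Drug, Insurer, NurseID}

Candidate keys of the original relation: {AdmitDate, DoctorID}, {DoctorID, Drug}, {DoctorID, NurseID}, {Ward}.
Within {AdmitDate, Diagnosis, DoctorID, Drug, Insurer, NurseID, Ward}: {Drug}⁺ ∩ {AdmitDate, Diagnosis, DoctorID, Drug, Insurer, NurseID, Ward} = {AdmitDate, Drug, Insurer, NurseID}, not the whole set, so Drug -> AdmitDate, Insurer, NurseID violates BCNF; decompose into {AdmitDate, Drug, Insurer, NurseID} and {Diagnosis, DoctorID, Drug, Ward}.
Within {AdmitDate, Drug, Insurer, NurseID}: {NurseID}⁺ ∩ {AdmitDate, Drug, Insurer, NurseID} = {AdmitDate, NurseID}, not the whole set, so NurseID -> AdmitDate violates BCNF; decompose into {AdmitDate, NurseID} and {Drug, Insurer, NurseID}.
{AdmitDate, NurseID} is in BCNF.
{Drug, Insurer, NurseID} is in BCNF.
{Diagnosis, DoctorID, Drug, Ward} is in BCNF.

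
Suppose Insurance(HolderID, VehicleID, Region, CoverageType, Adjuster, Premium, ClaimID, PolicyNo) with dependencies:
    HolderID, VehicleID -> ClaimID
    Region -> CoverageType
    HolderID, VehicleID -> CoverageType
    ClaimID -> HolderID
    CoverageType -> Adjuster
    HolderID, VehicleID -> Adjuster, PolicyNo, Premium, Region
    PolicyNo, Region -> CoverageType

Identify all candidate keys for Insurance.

{ClaimID, VehicleID}, {HolderID, VehicleID}

{VehicleID} never appears on the right of any FD, so every key must include it.
{ClaimID, VehicleID} is a candidate key since {ClaimID, VehicleID}⁺ = {Adjuster, ClaimID, CoverageType, HolderID, PolicyNo, Premium, Region, VehicleID} covers every attribute.
{HolderID, VehicleID} is a candidate key since {HolderID, VehicleID}⁺ = {Adjuster, ClaimID, CoverageType, HolderID, PolicyNo, Premium, Region, VehicleID} covers every attribute.
These are minimal and exhaustive — every other superkey contains one of them.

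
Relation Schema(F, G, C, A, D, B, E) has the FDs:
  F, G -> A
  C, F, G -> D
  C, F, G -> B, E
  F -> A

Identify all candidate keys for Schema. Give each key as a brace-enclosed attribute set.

{C, F, G}

{C, F, G} never appear on the right of any FD, so every key must include all of them.
{C, F, G} is a candidate key since {C, F, G}⁺ = {A, B, C, D, E, F, G} covers every attribute.
No other minimal set has full closure, so this is the only candidate key.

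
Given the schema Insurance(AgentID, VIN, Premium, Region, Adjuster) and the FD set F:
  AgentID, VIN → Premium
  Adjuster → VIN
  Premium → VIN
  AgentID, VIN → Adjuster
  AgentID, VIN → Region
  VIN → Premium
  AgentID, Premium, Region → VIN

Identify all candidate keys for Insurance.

{AgentID} never appears on the right of any FD, so every key must include it.
{Adjuster, AgentID}⁺ = {Adjuster, AgentID, Premium, Region, VIN} — all of the relation — so {Adjuster, AgentID} is a candidate key.
{AgentID, Premium}⁺ = {Adjuster, AgentID, Premium, Region, VIN} — all of the relation — so {AgentID, Premium} is a candidate key.
{AgentID, VIN}⁺ = {Adjuster, AgentID, Premium, Region, VIN} — all of the relation — so {AgentID, VIN} is a candidate key.
These are minimal and exhaustive — every other superkey contains one of them.

{Adjuster, AgentID}, {AgentID, Premium}, {AgentID, VIN}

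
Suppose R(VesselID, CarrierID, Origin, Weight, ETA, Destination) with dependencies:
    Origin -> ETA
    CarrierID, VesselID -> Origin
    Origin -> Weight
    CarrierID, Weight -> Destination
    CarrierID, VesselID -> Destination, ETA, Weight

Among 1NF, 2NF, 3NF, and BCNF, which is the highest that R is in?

2NF

Candidate key: {CarrierID, VesselID}. Prime attributes: {CarrierID, VesselID}.
For Origin -> ETA we have {Origin}⁺ = {ETA, Origin, Weight}; {Origin} is not a superkey, so BCNF fails.
Because {ETA} is non-prime and the left side of Origin -> ETA is not a superkey, the relation is not in 3NF.
No proper subset of a key has a non-prime attribute in its closure, so there is no partial dependency; 2NF holds.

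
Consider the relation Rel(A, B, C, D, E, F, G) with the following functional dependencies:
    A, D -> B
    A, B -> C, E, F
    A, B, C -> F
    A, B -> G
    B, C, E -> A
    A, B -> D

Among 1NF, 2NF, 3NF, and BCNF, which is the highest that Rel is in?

BCNF

Candidate keys: {A, B}, {A, D}, {B, C, E}. Prime attributes: {A, B, C, D, E}.
Each dependency's left side is a superkey — BCNF holds.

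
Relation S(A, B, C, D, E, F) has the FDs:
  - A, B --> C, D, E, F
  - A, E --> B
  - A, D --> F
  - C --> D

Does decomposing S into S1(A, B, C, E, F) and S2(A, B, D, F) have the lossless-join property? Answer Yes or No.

Yes

Common attributes: {A, B, F}; their closure is {A, B, C, D, E, F}.
This includes all of S1, so the common attributes are a superkey of S1 — the join is lossless.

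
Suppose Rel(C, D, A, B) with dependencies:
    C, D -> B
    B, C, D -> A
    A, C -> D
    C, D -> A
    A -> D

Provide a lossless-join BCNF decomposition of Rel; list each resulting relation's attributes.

{A, B, C}; {A, D}

Candidate keys of the original relation: {A, C}, {C, D}.
{A, B, C, D}: {A} determines {A, D} here but is not a superkey — split on A -> D, giving {A, D} and {A, B, C}.
{A, D} is in BCNF.
{A, B, C} is in BCNF.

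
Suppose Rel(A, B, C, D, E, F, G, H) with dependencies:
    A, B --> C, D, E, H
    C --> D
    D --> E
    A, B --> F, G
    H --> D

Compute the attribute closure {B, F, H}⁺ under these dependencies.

Start with {B, F, H}.
H --> D applies; add {D} → now {B, D, F, H}.
D --> E applies; add {E} → now {B, D, E, F, H}.
No further FD applies.

{B, D, E, F, H}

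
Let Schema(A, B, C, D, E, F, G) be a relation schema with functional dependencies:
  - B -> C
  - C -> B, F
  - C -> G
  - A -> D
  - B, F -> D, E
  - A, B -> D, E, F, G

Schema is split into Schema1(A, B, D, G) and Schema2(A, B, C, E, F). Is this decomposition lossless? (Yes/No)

The shared attributes are {A, B} and {A, B}⁺ = {A, B, C, D, E, F, G}.
This includes all of Schema1, so the common attributes are a superkey of Schema1 — the join is lossless.

Yes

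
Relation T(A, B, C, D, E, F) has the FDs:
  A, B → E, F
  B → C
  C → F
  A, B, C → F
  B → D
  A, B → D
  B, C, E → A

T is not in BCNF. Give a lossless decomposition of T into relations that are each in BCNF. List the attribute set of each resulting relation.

{A, B, E}; {B, C, D}; {C, F}

Candidate keys of the original relation: {A, B}, {B, E}.
In {A, B, C, D, E, F}, {B} is not a superkey ({B}⁺ restricted to this set is {B, C, D, F}), so split on B → C, D, F into {B, C, D, F} and {A, B, E}.
In {B, C, D, F}, {C} is not a superkey ({C}⁺ restricted to this set is {C, F}), so split on C → F into {C, F} and {B, C, D}.
{C, F} is in BCNF.
{B, C, D} is in BCNF.
{A, B, E} is in BCNF.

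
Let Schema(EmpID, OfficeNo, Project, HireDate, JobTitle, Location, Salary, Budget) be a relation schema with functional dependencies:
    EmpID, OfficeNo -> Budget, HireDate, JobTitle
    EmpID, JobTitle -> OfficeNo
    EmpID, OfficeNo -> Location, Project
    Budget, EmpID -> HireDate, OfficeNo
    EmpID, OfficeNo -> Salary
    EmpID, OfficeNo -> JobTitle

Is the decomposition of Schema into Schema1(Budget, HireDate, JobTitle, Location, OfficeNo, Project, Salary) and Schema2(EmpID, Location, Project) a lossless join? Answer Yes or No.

Schema1 ∩ Schema2 = {Location, Project}; its closure under F is {Location, Project}.
The closure covers neither Schema1 nor Schema2 entirely; the join is not lossless.

No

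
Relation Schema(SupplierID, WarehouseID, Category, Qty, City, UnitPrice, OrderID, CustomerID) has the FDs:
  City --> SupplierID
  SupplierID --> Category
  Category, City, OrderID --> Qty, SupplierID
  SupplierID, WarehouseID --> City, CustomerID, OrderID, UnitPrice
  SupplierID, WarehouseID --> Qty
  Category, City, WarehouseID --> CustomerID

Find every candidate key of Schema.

{WarehouseID} never appears on the right of any FD, so every key must include it.
{City, WarehouseID}⁺ = {Category, City, CustomerID, OrderID, Qty, SupplierID, UnitPrice, WarehouseID}, which is every attribute, so {City, WarehouseID} is a candidate key.
{SupplierID, WarehouseID}⁺ = {Category, City, CustomerID, OrderID, Qty, SupplierID, UnitPrice, WarehouseID}, which is every attribute, so {SupplierID, WarehouseID} is a candidate key.
These are minimal and exhaustive — every other superkey contains one of them.

{City, WarehouseID}, {SupplierID, WarehouseID}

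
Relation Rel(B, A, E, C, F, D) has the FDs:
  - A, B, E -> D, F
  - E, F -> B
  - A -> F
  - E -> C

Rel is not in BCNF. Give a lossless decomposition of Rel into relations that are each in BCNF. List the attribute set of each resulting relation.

{A, D, E}; {A, F}; {B, E, F}; {C, E}

Candidate key of the original relation: {A, E}.
{A, B, C, D, E, F}: {E, F} determines {B, C, E, F} here but is not a superkey — split on E, F -> B, C, giving {B, C, E, F} and {A, D, E, F}.
{B, C, E, F}: {E} determines {C, E} here but is not a superkey — split on E -> C, giving {C, E} and {B, E, F}.
{C, E} is in BCNF.
{B, E, F} is in BCNF.
{A, D, E, F}: {A} determines {A, F} here but is not a superkey — split on A -> F, giving {A, F} and {A, D, E}.
{A, F} is in BCNF.
{A, D, E} is in BCNF.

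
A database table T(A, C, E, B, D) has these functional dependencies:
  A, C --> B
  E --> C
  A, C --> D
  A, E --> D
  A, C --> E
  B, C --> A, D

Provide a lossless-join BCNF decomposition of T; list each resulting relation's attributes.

Candidate keys of the original relation: {A, C}, {A, E}, {B, C}, {B, E}.
{A, B, C, D, E}: {E} determines {C, E} here but is not a superkey — split on E --> C, giving {C, E} and {A, B, D, E}.
{C, E}: every determinant is a superkey — BCNF.
{A, B, D, E}: every determinant is a superkey — BCNF.

{A, B, D, E}; {C, E}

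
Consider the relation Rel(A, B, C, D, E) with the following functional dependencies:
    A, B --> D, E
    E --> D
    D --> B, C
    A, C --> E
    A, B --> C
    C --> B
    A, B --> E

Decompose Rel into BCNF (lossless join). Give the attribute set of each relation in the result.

{A, E}; {B, C}; {C, D}; {D, E}

Candidate keys of the original relation: {A, B}, {A, C}, {A, D}, {A, E}.
{A, B, C, D, E}: {E} determines {B, C, D, E} here but is not a superkey — split on E --> B, C, D, giving {B, C, D, E} and {A, E}.
{B, C, D, E}: {D} determines {B, C, D} here but is not a superkey — split on D --> B, C, giving {B, C, D} and {D, E}.
{B, C, D}: {C} determines {B, C} here but is not a superkey — split on C --> B, giving {B, C} and {C, D}.
{B, C}: every determinant is a superkey — BCNF.
{C, D}: every determinant is a superkey — BCNF.
{D, E}: every determinant is a superkey — BCNF.
{A, E}: every determinant is a superkey — BCNF.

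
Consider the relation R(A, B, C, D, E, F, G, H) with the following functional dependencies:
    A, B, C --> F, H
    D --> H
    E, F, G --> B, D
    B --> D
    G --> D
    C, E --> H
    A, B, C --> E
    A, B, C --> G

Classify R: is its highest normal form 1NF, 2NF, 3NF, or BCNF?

1NF

Candidate keys: {A, B, C}, {A, C, E, F, G}. Prime attributes: {A, B, C, E, F, G}.
For D --> H we have {D}⁺ = {D, H}; {D} is not a superkey, so BCNF fails.
D --> H determines the non-prime attribute {H} from a non-superkey — 3NF is violated.
{B} is a proper subset of the key {A, B, C}, and {B}⁺ contains the non-prime attributes {D, H} — a partial dependency, so 2NF is violated.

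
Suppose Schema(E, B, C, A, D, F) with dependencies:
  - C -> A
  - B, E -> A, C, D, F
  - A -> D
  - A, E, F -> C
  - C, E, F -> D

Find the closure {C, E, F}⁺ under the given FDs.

Start with {C, E, F}.
C -> A applies; add {A} → now {A, C, E, F}.
A -> D applies; add {D} → now {A, C, D, E, F}.
No further FD applies.

{A, C, D, E, F}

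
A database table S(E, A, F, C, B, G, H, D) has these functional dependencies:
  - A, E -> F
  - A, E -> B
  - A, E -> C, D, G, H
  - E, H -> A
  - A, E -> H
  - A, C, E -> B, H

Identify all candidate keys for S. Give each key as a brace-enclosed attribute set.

{A, E}, {E, H}

{E} never appears on the right of any FD, so every key must include it.
Closure of {A, E} is {A, B, C, D, E, F, G, H}, the whole schema; {A, E} is a candidate key.
Closure of {E, H} is {A, B, C, D, E, F, G, H}, the whole schema; {E, H} is a candidate key.
Any other superkey properly contains one of these, so there are no further candidate keys.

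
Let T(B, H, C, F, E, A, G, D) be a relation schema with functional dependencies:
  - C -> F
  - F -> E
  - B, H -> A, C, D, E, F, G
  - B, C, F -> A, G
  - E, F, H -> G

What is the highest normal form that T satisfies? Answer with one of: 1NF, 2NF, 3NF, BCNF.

Candidate key: {B, H}. Prime attributes: {B, H}.
For C -> F we have {C}⁺ = {C, E, F}; {C} is not a superkey, so BCNF fails.
Because {F} is non-prime and the left side of C -> F is not a superkey, the relation is not in 3NF.
No non-prime attribute depends on a proper subset of any candidate key, so 2NF holds.

2NF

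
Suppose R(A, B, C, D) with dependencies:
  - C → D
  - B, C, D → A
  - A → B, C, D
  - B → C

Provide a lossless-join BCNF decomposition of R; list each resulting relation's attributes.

{A, B, C}; {C, D}

Candidate keys of the original relation: {A}, {B}.
{A, B, C, D}: {C} determines {C, D} here but is not a superkey — split on C → D, giving {C, D} and {A, B, C}.
{C, D} is in BCNF.
{A, B, C} is in BCNF.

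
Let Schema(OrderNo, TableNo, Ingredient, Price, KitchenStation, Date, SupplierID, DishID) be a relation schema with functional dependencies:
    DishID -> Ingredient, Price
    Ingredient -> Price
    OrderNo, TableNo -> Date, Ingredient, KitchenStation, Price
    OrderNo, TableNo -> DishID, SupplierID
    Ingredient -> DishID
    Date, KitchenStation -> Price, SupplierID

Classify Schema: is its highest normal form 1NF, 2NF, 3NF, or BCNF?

Candidate key: {OrderNo, TableNo}. Prime attributes: {OrderNo, TableNo}.
DishID -> Ingredient, Price breaks BCNF: {DishID}⁺ = {DishID, Ingredient, Price}, so {DishID} is not a superkey.
DishID -> Ingredient, Price determines the non-prime attributes {Ingredient, Price} from a non-superkey — 3NF is violated.
No proper subset of a key has a non-prime attribute in its closure, so there is no partial dependency; 2NF holds.

2NF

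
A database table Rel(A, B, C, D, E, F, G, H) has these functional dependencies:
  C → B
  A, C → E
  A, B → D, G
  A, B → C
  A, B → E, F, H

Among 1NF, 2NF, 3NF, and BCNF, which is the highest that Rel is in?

3NF

Candidate keys: {A, B}, {A, C}. Prime attributes: {A, B, C}.
For C → B we have {C}⁺ = {B, C}; {C} is not a superkey, so BCNF fails.
But every attribute on its right side ({B}) is prime, and the same holds for every other non-superkey FD, so 3NF still holds.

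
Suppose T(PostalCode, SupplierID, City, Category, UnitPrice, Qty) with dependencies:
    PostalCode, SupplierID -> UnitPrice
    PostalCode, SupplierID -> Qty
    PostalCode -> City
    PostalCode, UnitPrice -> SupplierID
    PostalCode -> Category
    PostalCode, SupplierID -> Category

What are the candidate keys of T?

{PostalCode, SupplierID}, {PostalCode, UnitPrice}

No FD produces {PostalCode}, so it must be in every candidate key.
Closure of {PostalCode, SupplierID} is {Category, City, PostalCode, Qty, SupplierID, UnitPrice}, the whole schema; {PostalCode, SupplierID} is a candidate key.
Closure of {PostalCode, UnitPrice} is {Category, City, PostalCode, Qty, SupplierID, UnitPrice}, the whole schema; {PostalCode, UnitPrice} is a candidate key.
No proper subset of any of these is a key, and no other minimal superkey exists.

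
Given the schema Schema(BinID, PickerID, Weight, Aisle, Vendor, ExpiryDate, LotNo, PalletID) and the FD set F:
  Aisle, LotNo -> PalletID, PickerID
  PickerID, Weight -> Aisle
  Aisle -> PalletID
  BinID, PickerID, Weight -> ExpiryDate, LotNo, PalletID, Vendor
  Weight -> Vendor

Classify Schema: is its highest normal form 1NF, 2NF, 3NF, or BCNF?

Candidate keys: {Aisle, BinID, LotNo, Weight}, {BinID, PickerID, Weight}. Prime attributes: {Aisle, BinID, LotNo, PickerID, Weight}.
Aisle, LotNo -> PalletID, PickerID: {Aisle, LotNo}⁺ = {Aisle, LotNo, PalletID, PickerID}, which is not all of the attributes, so the left side is not a superkey — BCNF is violated.
Because {PalletID} is non-prime and the left side of Aisle, LotNo -> PalletID, PickerID is not a superkey, the relation is not in 3NF.
{Weight} is a proper subset of the key {BinID, PickerID, Weight}, and {Weight}⁺ contains the non-prime attribute {Vendor} — a partial dependency, so 2NF is violated.

1NF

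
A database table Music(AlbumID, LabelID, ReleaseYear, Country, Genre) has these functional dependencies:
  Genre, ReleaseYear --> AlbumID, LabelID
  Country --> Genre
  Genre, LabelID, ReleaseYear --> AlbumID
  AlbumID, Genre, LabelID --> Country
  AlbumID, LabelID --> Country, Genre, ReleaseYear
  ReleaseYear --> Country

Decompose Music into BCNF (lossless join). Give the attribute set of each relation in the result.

{AlbumID, Country, LabelID, ReleaseYear}; {Country, Genre}

Candidate keys of the original relation: {AlbumID, LabelID}, {ReleaseYear}.
In {AlbumID, Country, Genre, LabelID, ReleaseYear}, {Country} is not a superkey ({Country}⁺ restricted to this set is {Country, Genre}), so split on Country --> Genre into {Country, Genre} and {AlbumID, Country, LabelID, ReleaseYear}.
{Country, Genre}: every determinant is a superkey — BCNF.
{AlbumID, Country, LabelID, ReleaseYear}: every determinant is a superkey — BCNF.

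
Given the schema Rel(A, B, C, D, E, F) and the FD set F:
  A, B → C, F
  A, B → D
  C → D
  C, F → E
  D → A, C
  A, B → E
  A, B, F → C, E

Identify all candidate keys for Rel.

Attributes never on any right-hand side: {B} — every candidate key must contain it.
{A, B}⁺ = {A, B, C, D, E, F} — all of the relation — so {A, B} is a candidate key.
{B, C}⁺ = {A, B, C, D, E, F} — all of the relation — so {B, C} is a candidate key.
{B, D}⁺ = {A, B, C, D, E, F} — all of the relation — so {B, D} is a candidate key.
Any other superkey properly contains one of these, so there are no further candidate keys.

{A, B}, {B, C}, {B, D}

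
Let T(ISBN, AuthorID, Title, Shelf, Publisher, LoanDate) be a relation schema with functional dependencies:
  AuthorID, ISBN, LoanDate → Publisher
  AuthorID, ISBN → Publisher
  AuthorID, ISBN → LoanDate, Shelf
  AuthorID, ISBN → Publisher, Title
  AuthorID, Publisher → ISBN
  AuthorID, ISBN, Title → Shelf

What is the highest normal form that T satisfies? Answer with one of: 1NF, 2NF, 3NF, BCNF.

BCNF

Candidate keys: {AuthorID, ISBN}, {AuthorID, Publisher}. Prime attributes: {AuthorID, ISBN, Publisher}.
The left-hand side of every FD is a superkey, so BCNF is satisfied.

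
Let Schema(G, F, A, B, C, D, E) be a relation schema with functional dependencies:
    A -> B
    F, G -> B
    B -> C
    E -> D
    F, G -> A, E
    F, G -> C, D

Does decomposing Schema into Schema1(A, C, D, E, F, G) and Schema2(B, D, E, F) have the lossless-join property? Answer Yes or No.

No

Schema1 ∩ Schema2 = {D, E, F}; its closure under F is {D, E, F}.
The closure covers neither Schema1 nor Schema2 entirely; the join is not lossless.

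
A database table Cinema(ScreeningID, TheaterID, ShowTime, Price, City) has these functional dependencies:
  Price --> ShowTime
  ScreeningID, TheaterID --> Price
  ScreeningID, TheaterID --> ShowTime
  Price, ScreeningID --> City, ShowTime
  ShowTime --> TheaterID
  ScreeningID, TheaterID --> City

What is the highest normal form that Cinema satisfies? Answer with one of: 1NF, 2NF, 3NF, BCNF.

Candidate keys: {Price, ScreeningID}, {ScreeningID, ShowTime}, {ScreeningID, TheaterID}. Prime attributes: {Price, ScreeningID, ShowTime, TheaterID}.
Price --> ShowTime: {Price}⁺ = {Price, ShowTime, TheaterID}, which is not all of the attributes, so the left side is not a superkey — BCNF is violated.
Since {ShowTime} ⊆ prime attributes and every other non-superkey FD also has a prime right side, the schema is in 3NF.

3NF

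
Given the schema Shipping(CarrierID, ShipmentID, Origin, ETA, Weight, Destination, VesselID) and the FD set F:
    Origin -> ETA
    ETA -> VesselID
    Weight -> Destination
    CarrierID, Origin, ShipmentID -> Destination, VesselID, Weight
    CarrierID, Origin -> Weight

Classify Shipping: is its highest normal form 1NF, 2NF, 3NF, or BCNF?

1NF

Candidate key: {CarrierID, Origin, ShipmentID}. Prime attributes: {CarrierID, Origin, ShipmentID}.
Origin -> ETA: {Origin}⁺ = {ETA, Origin, VesselID}, which is not all of the attributes, so the left side is not a superkey — BCNF is violated.
Because {ETA} is non-prime and the left side of Origin -> ETA is not a superkey, the relation is not in 3NF.
{Origin} is a proper subset of the key {CarrierID, Origin, ShipmentID}, and {Origin}⁺ contains the non-prime attributes {ETA, VesselID} — a partial dependency, so 2NF is violated.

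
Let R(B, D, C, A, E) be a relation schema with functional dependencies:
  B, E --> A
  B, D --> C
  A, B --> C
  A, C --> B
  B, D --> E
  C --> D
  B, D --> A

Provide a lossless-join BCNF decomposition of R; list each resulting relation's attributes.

{A, B, C, E}; {C, D}

Candidate keys of the original relation: {A, B}, {A, C}, {B, C}, {B, D}, {B, E}.
In {A, B, C, D, E}, {C} is not a superkey ({C}⁺ restricted to this set is {C, D}), so split on C --> D into {C, D} and {A, B, C, E}.
{C, D} has no BCNF violation.
{A, B, C, E} has no BCNF violation.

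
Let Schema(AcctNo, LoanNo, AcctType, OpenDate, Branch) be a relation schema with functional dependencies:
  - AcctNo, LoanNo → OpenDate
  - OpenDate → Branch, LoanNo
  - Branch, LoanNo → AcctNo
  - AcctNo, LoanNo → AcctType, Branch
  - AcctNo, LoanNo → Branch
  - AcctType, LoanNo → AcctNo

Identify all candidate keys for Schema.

{AcctNo, LoanNo}, {AcctType, LoanNo}, {Branch, LoanNo}, {OpenDate}

Closure of {OpenDate} is {AcctNo, AcctType, Branch, LoanNo, OpenDate}, the whole schema; {OpenDate} is a candidate key.
Closure of {AcctNo, LoanNo} is {AcctNo, AcctType, Branch, LoanNo, OpenDate}, the whole schema; {AcctNo, LoanNo} is a candidate key.
Closure of {AcctType, LoanNo} is {AcctNo, AcctType, Branch, LoanNo, OpenDate}, the whole schema; {AcctType, LoanNo} is a candidate key.
Closure of {Branch, LoanNo} is {AcctNo, AcctType, Branch, LoanNo, OpenDate}, the whole schema; {Branch, LoanNo} is a candidate key.
Any other superkey properly contains one of these, so there are no further candidate keys.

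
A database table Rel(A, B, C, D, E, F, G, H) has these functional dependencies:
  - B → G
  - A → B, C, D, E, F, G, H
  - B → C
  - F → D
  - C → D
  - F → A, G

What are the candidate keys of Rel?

{A}⁺ = {A, B, C, D, E, F, G, H} — all of the relation — so {A} is a candidate key.
{F}⁺ = {A, B, C, D, E, F, G, H} — all of the relation — so {F} is a candidate key.
No proper subset of any of these is a key, and no other minimal superkey exists.

{A}, {F}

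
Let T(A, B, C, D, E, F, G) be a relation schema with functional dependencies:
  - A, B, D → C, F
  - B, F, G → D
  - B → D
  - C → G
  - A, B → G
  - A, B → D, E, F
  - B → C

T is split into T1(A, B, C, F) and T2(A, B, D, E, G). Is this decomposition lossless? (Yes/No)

T1 ∩ T2 = {A, B}; its closure under F is {A, B, C, D, E, F, G}.
This includes all of T1, so the common attributes are a superkey of T1 — the join is lossless.

Yes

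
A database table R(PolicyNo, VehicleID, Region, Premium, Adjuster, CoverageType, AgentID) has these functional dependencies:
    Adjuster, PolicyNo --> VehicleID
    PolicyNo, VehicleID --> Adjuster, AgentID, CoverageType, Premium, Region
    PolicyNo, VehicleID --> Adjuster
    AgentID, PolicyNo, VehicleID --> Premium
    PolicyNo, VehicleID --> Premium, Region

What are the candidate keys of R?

{Adjuster, PolicyNo}, {PolicyNo, VehicleID}

{PolicyNo} never appears on the right of any FD, so every key must include it.
{Adjuster, PolicyNo}⁺ = {Adjuster, AgentID, CoverageType, PolicyNo, Premium, Region, VehicleID} — all of the relation — so {Adjuster, PolicyNo} is a candidate key.
{PolicyNo, VehicleID}⁺ = {Adjuster, AgentID, CoverageType, PolicyNo, Premium, Region, VehicleID} — all of the relation — so {PolicyNo, VehicleID} is a candidate key.
These are minimal and exhaustive — every other superkey contains one of them.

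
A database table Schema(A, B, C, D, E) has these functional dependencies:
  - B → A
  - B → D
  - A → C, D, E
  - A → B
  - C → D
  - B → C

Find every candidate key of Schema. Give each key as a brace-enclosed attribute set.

{A} is a candidate key since {A}⁺ = {A, B, C, D, E} covers every attribute.
{B} is a candidate key since {B}⁺ = {A, B, C, D, E} covers every attribute.
These are minimal and exhaustive — every other superkey contains one of them.

{A}, {B}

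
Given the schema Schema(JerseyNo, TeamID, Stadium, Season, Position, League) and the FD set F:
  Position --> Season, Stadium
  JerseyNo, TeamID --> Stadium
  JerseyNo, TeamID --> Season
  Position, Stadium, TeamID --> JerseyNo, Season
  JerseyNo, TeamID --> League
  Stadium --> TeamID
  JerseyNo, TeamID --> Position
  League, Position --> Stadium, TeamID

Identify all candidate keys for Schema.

{JerseyNo, Stadium}, {JerseyNo, TeamID}, {Position}

{Position}⁺ = {JerseyNo, League, Position, Season, Stadium, TeamID}, which is every attribute, so {Position} is a candidate key.
{JerseyNo, Stadium}⁺ = {JerseyNo, League, Position, Season, Stadium, TeamID}, which is every attribute, so {JerseyNo, Stadium} is a candidate key.
{JerseyNo, TeamID}⁺ = {JerseyNo, League, Position, Season, Stadium, TeamID}, which is every attribute, so {JerseyNo, TeamID} is a candidate key.
No proper subset of any of these is a key, and no other minimal superkey exists.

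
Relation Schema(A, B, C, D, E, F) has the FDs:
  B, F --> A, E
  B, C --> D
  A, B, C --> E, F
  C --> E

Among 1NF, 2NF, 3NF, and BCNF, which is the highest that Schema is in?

Candidate keys: {A, B, C}, {B, C, F}. Prime attributes: {A, B, C, F}.
B, F --> A, E breaks BCNF: {B, F}⁺ = {A, B, E, F}, so {B, F} is not a superkey.
B, F --> A, E determines the non-prime attribute {E} from a non-superkey — 3NF is violated.
{C} is a proper subset of the key {A, B, C}, and {C}⁺ contains the non-prime attribute {E} — a partial dependency, so 2NF is violated.

1NF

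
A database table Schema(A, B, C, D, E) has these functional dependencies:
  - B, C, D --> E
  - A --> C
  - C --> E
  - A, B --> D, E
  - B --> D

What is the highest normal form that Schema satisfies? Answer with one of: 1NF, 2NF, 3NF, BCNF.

Candidate key: {A, B}. Prime attributes: {A, B}.
B, C, D --> E breaks BCNF: {B, C, D}⁺ = {B, C, D, E}, so {B, C, D} is not a superkey.
B, C, D --> E has non-prime {E} on the right and a non-superkey on the left, so 3NF fails.
{A} is a proper subset of the key {A, B}, and {A}⁺ contains the non-prime attributes {C, E} — a partial dependency, so 2NF is violated.

1NF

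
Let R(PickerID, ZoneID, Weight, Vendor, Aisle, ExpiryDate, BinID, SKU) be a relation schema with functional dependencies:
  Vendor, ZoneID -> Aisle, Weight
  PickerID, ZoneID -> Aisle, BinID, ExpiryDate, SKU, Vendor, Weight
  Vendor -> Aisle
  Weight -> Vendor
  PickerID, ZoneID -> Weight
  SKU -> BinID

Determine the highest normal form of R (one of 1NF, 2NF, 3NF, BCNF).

Candidate key: {PickerID, ZoneID}. Prime attributes: {PickerID, ZoneID}.
For Vendor, ZoneID -> Aisle, Weight we have {Vendor, ZoneID}⁺ = {Aisle, Vendor, Weight, ZoneID}; {Vendor, ZoneID} is not a superkey, so BCNF fails.
Vendor, ZoneID -> Aisle, Weight determines the non-prime attributes {Aisle, Weight} from a non-superkey — 3NF is violated.
No proper subset of a key has a non-prime attribute in its closure, so there is no partial dependency; 2NF holds.

2NF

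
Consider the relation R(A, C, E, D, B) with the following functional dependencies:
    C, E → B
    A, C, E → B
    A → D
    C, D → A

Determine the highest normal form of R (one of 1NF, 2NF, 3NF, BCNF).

Candidate keys: {A, C, E}, {C, D, E}. Prime attributes: {A, C, D, E}.
C, E → B: {C, E}⁺ = {B, C, E}, which is not all of the attributes, so the left side is not a superkey — BCNF is violated.
Because {B} is non-prime and the left side of C, E → B is not a superkey, the relation is not in 3NF.
{C, E} is a proper subset of the key {A, C, E}, and {C, E}⁺ contains the non-prime attribute {B} — a partial dependency, so 2NF is violated.

1NF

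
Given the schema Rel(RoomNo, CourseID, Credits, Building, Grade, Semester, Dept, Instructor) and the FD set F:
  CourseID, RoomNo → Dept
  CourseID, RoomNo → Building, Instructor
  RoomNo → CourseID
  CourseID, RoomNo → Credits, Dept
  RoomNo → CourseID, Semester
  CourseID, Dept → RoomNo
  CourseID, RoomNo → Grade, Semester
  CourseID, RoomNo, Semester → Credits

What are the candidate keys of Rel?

{CourseID, Dept}, {RoomNo}

Closure of {RoomNo} is {Building, CourseID, Credits, Dept, Grade, Instructor, RoomNo, Semester}, the whole schema; {RoomNo} is a candidate key.
Closure of {CourseID, Dept} is {Building, CourseID, Credits, Dept, Grade, Instructor, RoomNo, Semester}, the whole schema; {CourseID, Dept} is a candidate key.
These are minimal and exhaustive — every other superkey contains one of them.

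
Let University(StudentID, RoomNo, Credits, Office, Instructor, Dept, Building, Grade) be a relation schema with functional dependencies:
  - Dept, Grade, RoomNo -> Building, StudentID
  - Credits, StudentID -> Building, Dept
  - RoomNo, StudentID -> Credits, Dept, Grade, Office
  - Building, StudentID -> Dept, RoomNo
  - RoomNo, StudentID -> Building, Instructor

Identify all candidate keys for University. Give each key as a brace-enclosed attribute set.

{Building, StudentID}⁺ = {Building, Credits, Dept, Grade, Instructor, Office, RoomNo, StudentID} — all of the relation — so {Building, StudentID} is a candidate key.
{Credits, StudentID}⁺ = {Building, Credits, Dept, Grade, Instructor, Office, RoomNo, StudentID} — all of the relation — so {Credits, StudentID} is a candidate key.
{RoomNo, StudentID}⁺ = {Building, Credits, Dept, Grade, Instructor, Office, RoomNo, StudentID} — all of the relation — so {RoomNo, StudentID} is a candidate key.
{Dept, Grade, RoomNo}⁺ = {Building, Credits, Dept, Grade, Instructor, Office, RoomNo, StudentID} — all of the relation — so {Dept, Grade, RoomNo} is a candidate key.
Any other superkey properly contains one of these, so there are no further candidate keys.

{Building, StudentID}, {Credits, StudentID}, {Dept, Grade, RoomNo}, {RoomNo, StudentID}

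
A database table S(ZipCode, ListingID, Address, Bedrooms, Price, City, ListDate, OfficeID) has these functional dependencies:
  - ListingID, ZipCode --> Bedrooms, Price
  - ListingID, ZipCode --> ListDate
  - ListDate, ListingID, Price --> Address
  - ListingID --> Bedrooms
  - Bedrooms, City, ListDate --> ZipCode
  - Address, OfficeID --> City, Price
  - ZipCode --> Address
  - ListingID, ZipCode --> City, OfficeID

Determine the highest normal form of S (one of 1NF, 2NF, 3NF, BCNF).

Candidate keys: {Address, ListDate, ListingID, OfficeID}, {City, ListDate, ListingID}, {ListDate, ListingID, OfficeID, Price}, {ListingID, ZipCode}. Prime attributes: {Address, City, ListDate, ListingID, OfficeID, Price, ZipCode}.
ListDate, ListingID, Price --> Address: {ListDate, ListingID, Price}⁺ = {Address, Bedrooms, ListDate, ListingID, Price}, which is not all of the attributes, so the left side is not a superkey — BCNF is violated.
ListingID --> Bedrooms determines the non-prime attribute {Bedrooms} from a non-superkey — 3NF is violated.
{ListingID} is a proper subset of the key {ListingID, ZipCode}, and {ListingID}⁺ contains the non-prime attribute {Bedrooms} — a partial dependency, so 2NF is violated.

1NF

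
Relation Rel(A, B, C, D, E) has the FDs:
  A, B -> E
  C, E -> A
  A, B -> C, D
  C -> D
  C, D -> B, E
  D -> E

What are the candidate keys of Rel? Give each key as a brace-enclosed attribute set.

Closure of {C} is {A, B, C, D, E}, the whole schema; {C} is a candidate key.
Closure of {A, B} is {A, B, C, D, E}, the whole schema; {A, B} is a candidate key.
Any other superkey properly contains one of these, so there are no further candidate keys.

{A, B}, {C}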